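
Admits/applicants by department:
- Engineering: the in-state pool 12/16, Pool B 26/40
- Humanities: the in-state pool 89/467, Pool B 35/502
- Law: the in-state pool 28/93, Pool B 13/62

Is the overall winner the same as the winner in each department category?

Engineering: the in-state pool 12/16 = 75.0%, Pool B 26/40 = 65.0% → the in-state pool
Humanities: the in-state pool 89/467 = 19.1%, Pool B 35/502 = 7.0% → the in-state pool
Law: the in-state pool 28/93 = 30.1%, Pool B 13/62 = 21.0% → the in-state pool
Overall: the in-state pool 129/576 = 22.4%, Pool B 74/604 = 12.3% → the in-state pool
The in-state pool wins overall and in every department group — no reversal.

Yes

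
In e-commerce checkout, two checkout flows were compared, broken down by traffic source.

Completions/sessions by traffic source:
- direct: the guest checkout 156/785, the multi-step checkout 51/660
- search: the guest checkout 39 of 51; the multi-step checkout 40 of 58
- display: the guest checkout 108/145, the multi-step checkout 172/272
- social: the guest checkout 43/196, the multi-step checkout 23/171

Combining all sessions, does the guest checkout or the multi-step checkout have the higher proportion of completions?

the guest checkout

Direct: the guest checkout 156/785 = 19.9%, the multi-step checkout 51/660 = 7.7% → the guest checkout
Search: the guest checkout 39/51 = 76.5%, the multi-step checkout 40/58 = 69.0% → the guest checkout
Display: the guest checkout 108/145 = 74.5%, the multi-step checkout 172/272 = 63.2% → the guest checkout
Social: the guest checkout 43/196 = 21.9%, the multi-step checkout 23/171 = 13.5% → the guest checkout
Overall: the guest checkout 346/1177 = 29.4%, the multi-step checkout 286/1161 = 24.6% → the guest checkout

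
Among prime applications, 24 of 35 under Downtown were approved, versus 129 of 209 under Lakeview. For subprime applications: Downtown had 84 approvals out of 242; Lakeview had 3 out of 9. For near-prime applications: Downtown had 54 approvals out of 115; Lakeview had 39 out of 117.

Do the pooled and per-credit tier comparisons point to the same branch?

No

Prime: Downtown 24/35 = 68.6%, Lakeview 129/209 = 61.7% → Downtown
Subprime: Downtown 84/242 = 34.7%, Lakeview 3/9 = 33.3% → Downtown
Near-prime: Downtown 54/115 = 47.0%, Lakeview 39/117 = 33.3% → Downtown
Overall: Downtown 162/392 = 41.3%, Lakeview 171/335 = 51.0% → Lakeview
Downtown wins each credit group but Lakeview wins overall — the comparison reverses. Downtown's applications skew toward subprime, which has a lower base rate.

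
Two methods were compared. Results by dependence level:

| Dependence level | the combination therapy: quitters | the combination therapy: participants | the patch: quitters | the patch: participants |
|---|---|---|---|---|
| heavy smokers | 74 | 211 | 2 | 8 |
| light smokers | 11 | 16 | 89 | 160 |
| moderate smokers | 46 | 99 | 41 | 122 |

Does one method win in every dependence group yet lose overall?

Heavy smokers: the combination therapy 74/211 = 35.1%, the patch 2/8 = 25.0% → the combination therapy
Light smokers: the combination therapy 11/16 = 68.8%, the patch 89/160 = 55.6% → the combination therapy
Moderate smokers: the combination therapy 46/99 = 46.5%, the patch 41/122 = 33.6% → the combination therapy
Overall: the combination therapy 131/326 = 40.2%, the patch 132/290 = 45.5% → the patch
The combination therapy wins each dependence group but the patch wins overall — the comparison reverses. The combination therapy's participants skew toward heavy smokers, which has a lower base rate.

Yes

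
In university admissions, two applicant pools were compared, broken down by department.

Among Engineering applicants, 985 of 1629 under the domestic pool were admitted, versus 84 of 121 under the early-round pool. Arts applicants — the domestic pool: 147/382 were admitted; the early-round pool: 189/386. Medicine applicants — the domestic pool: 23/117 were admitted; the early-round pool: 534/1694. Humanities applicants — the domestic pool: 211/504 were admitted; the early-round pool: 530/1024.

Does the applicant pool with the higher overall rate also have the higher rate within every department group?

Engineering: the domestic pool 985/1629 = 60.5%, the early-round pool 84/121 = 69.4% → the early-round pool
Arts: the domestic pool 147/382 = 38.5%, the early-round pool 189/386 = 49.0% → the early-round pool
Medicine: the domestic pool 23/117 = 19.7%, the early-round pool 534/1694 = 31.5% → the early-round pool
Humanities: the domestic pool 211/504 = 41.9%, the early-round pool 530/1024 = 51.8% → the early-round pool
Overall: the domestic pool 1366/2632 = 51.9%, the early-round pool 1337/3225 = 41.5% → the domestic pool
The early-round pool wins each department group but the domestic pool wins overall — the comparison reverses. The early-round pool's applicants skew toward Medicine, which has a lower base rate.

No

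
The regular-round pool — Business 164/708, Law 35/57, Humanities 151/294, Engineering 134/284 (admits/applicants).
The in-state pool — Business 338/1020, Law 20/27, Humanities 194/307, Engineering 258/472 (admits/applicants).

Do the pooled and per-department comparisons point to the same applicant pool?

Yes

Business: the regular-round pool 164/708 = 23.2%, the in-state pool 338/1020 = 33.1% → the in-state pool
Law: the regular-round pool 35/57 = 61.4%, the in-state pool 20/27 = 74.1% → the in-state pool
Humanities: the regular-round pool 151/294 = 51.4%, the in-state pool 194/307 = 63.2% → the in-state pool
Engineering: the regular-round pool 134/284 = 47.2%, the in-state pool 258/472 = 54.7% → the in-state pool
Overall: the regular-round pool 484/1343 = 36.0%, the in-state pool 810/1826 = 44.4% → the in-state pool
The in-state pool wins overall and in every department group — no reversal.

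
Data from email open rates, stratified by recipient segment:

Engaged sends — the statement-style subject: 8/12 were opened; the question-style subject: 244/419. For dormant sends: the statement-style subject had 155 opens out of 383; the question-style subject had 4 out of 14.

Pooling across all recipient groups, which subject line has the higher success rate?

Engaged: the statement-style subject 8/12 = 66.7%, the question-style subject 244/419 = 58.2% → the statement-style subject
Dormant: the statement-style subject 155/383 = 40.5%, the question-style subject 4/14 = 28.6% → the statement-style subject
Overall: the statement-style subject 163/395 = 41.3%, the question-style subject 248/433 = 57.3% → the question-style subject
(The statement-style subject wins every recipient group but the question-style subject wins overall — the statement-style subject's sends skew toward the low-rate dormant group.)

the question-style subject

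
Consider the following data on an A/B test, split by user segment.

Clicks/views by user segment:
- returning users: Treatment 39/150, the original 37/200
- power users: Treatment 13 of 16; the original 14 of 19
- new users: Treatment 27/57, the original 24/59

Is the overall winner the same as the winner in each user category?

Returning users: Treatment 39/150 = 26.0%, the original 37/200 = 18.5% → Treatment
Power users: Treatment 13/16 = 81.2%, the original 14/19 = 73.7% → Treatment
New users: Treatment 27/57 = 47.4%, the original 24/59 = 40.7% → Treatment
Overall: Treatment 79/223 = 35.4%, the original 75/278 = 27.0% → Treatment
Treatment wins overall and in every user group — no reversal.

Yes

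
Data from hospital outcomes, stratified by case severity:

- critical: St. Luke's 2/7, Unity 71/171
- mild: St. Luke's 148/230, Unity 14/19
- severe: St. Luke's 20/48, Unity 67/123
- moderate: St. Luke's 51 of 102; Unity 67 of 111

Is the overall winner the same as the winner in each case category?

No

Critical: St. Luke's 2/7 = 28.6%, Unity 71/171 = 41.5% → Unity
Mild: St. Luke's 148/230 = 64.3%, Unity 14/19 = 73.7% → Unity
Severe: St. Luke's 20/48 = 41.7%, Unity 67/123 = 54.5% → Unity
Moderate: St. Luke's 51/102 = 50.0%, Unity 67/111 = 60.4% → Unity
Overall: St. Luke's 221/387 = 57.1%, Unity 219/424 = 51.7% → St. Luke's
Unity wins each case group but St. Luke's wins overall — the comparison reverses. Unity's patients skew toward critical, which has a lower base rate.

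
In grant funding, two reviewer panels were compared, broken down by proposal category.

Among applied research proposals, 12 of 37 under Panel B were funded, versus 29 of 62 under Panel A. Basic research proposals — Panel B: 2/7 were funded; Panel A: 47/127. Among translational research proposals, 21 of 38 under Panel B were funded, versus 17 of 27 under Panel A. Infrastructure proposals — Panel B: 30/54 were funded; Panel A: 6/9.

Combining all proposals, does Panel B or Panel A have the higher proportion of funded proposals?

Panel B

Applied research: Panel B 12/37 = 32.4%, Panel A 29/62 = 46.8% → Panel A
Basic research: Panel B 2/7 = 28.6%, Panel A 47/127 = 37.0% → Panel A
Translational research: Panel B 21/38 = 55.3%, Panel A 17/27 = 63.0% → Panel A
Infrastructure: Panel B 30/54 = 55.6%, Panel A 6/9 = 66.7% → Panel A
Overall: Panel B 65/136 = 47.8%, Panel A 99/225 = 44.0% → Panel B
(Panel A wins every proposal group but Panel B wins overall — Panel A's proposals skew toward the low-rate basic research group.)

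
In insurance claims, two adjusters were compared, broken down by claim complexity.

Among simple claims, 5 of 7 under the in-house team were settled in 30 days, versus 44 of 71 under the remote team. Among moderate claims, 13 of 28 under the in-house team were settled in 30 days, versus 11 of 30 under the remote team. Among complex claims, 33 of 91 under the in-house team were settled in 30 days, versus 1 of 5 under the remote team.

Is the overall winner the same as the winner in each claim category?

No

Simple: the in-house team 5/7 = 71.4%, the remote team 44/71 = 62.0% → the in-house team
Moderate: the in-house team 13/28 = 46.4%, the remote team 11/30 = 36.7% → the in-house team
Complex: the in-house team 33/91 = 36.3%, the remote team 1/5 = 20.0% → the in-house team
Overall: the in-house team 51/126 = 40.5%, the remote team 56/106 = 52.8% → the remote team
The in-house team wins each claim group but the remote team wins overall — the comparison reverses. The in-house team's claims skew toward complex, which has a lower base rate.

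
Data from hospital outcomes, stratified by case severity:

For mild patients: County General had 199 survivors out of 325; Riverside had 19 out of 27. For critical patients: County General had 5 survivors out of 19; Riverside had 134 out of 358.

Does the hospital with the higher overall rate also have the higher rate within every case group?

Mild: County General 199/325 = 61.2%, Riverside 19/27 = 70.4% → Riverside
Critical: County General 5/19 = 26.3%, Riverside 134/358 = 37.4% → Riverside
Overall: County General 204/344 = 59.3%, Riverside 153/385 = 39.7% → County General
Riverside wins each case group but County General wins overall — the comparison reverses. Riverside's patients skew toward critical, which has a lower base rate.

No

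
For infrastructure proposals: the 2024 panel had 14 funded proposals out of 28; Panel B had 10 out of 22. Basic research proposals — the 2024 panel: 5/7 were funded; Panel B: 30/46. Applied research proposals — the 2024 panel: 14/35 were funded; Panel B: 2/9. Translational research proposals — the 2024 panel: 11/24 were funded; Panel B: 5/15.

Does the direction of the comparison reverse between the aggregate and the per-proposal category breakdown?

Yes

Infrastructure: the 2024 panel 14/28 = 50.0%, Panel B 10/22 = 45.5% → the 2024 panel
Basic research: the 2024 panel 5/7 = 71.4%, Panel B 30/46 = 65.2% → the 2024 panel
Applied research: the 2024 panel 14/35 = 40.0%, Panel B 2/9 = 22.2% → the 2024 panel
Translational research: the 2024 panel 11/24 = 45.8%, Panel B 5/15 = 33.3% → the 2024 panel
Overall: the 2024 panel 44/94 = 46.8%, Panel B 47/92 = 51.1% → Panel B
The 2024 panel wins each proposal group but Panel B wins overall — the comparison reverses. The 2024 panel's proposals skew toward applied research, which has a lower base rate.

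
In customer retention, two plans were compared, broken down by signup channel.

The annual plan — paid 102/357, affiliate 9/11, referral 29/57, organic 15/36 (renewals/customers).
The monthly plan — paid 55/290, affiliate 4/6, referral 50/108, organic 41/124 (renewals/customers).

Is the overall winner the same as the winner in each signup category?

Paid: the annual plan 102/357 = 28.6%, the monthly plan 55/290 = 19.0% → the annual plan
Affiliate: the annual plan 9/11 = 81.8%, the monthly plan 4/6 = 66.7% → the annual plan
Referral: the annual plan 29/57 = 50.9%, the monthly plan 50/108 = 46.3% → the annual plan
Organic: the annual plan 15/36 = 41.7%, the monthly plan 41/124 = 33.1% → the annual plan
Overall: the annual plan 155/461 = 33.6%, the monthly plan 150/528 = 28.4% → the annual plan
The annual plan wins overall and in every signup group — no reversal.

Yes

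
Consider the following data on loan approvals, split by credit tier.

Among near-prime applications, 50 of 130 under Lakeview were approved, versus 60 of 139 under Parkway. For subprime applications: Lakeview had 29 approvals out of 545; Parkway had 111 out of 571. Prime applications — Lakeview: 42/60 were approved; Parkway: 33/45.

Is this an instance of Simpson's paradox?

Near-prime: Lakeview 50/130 = 38.5%, Parkway 60/139 = 43.2% → Parkway
Subprime: Lakeview 29/545 = 5.3%, Parkway 111/571 = 19.4% → Parkway
Prime: Lakeview 42/60 = 70.0%, Parkway 33/45 = 73.3% → Parkway
Overall: Lakeview 121/735 = 16.5%, Parkway 204/755 = 27.0% → Parkway
Parkway wins overall and in every credit group — no reversal.

No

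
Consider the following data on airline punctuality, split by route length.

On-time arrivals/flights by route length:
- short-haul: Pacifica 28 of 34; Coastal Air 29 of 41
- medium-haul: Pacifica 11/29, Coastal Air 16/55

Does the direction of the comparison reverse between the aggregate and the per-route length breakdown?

Short-haul: Pacifica 28/34 = 82.4%, Coastal Air 29/41 = 70.7% → Pacifica
Medium-haul: Pacifica 11/29 = 37.9%, Coastal Air 16/55 = 29.1% → Pacifica
Overall: Pacifica 39/63 = 61.9%, Coastal Air 45/96 = 46.9% → Pacifica
Pacifica wins overall and in every route group — no reversal.

No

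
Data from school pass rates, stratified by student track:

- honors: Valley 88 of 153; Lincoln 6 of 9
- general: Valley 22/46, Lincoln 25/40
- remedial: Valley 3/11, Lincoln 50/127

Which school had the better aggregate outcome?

Valley

Honors: Valley 88/153 = 57.5%, Lincoln 6/9 = 66.7% → Lincoln
General: Valley 22/46 = 47.8%, Lincoln 25/40 = 62.5% → Lincoln
Remedial: Valley 3/11 = 27.3%, Lincoln 50/127 = 39.4% → Lincoln
Overall: Valley 113/210 = 53.8%, Lincoln 81/176 = 46.0% → Valley
(Lincoln wins every student group but Valley wins overall — Lincoln's students skew toward the low-rate remedial group.)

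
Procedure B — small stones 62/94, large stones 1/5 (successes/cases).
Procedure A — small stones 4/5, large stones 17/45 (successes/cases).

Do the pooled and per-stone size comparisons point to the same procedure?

Small stones: Procedure B 62/94 = 66.0%, Procedure A 4/5 = 80.0% → Procedure A
Large stones: Procedure B 1/5 = 20.0%, Procedure A 17/45 = 37.8% → Procedure A
Overall: Procedure B 63/99 = 63.6%, Procedure A 21/50 = 42.0% → Procedure B
Procedure A wins each stone group but Procedure B wins overall — the comparison reverses. Procedure A's cases skew toward large stones, which has a lower base rate.

No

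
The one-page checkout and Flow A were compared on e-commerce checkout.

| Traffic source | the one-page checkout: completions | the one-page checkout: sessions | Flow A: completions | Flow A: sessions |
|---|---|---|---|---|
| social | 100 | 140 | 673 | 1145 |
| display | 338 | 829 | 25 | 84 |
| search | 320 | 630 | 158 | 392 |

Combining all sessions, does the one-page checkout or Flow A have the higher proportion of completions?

Flow A

Social: the one-page checkout 100/140 = 71.4%, Flow A 673/1145 = 58.8% → the one-page checkout
Display: the one-page checkout 338/829 = 40.8%, Flow A 25/84 = 29.8% → the one-page checkout
Search: the one-page checkout 320/630 = 50.8%, Flow A 158/392 = 40.3% → the one-page checkout
Overall: the one-page checkout 758/1599 = 47.4%, Flow A 856/1621 = 52.8% → Flow A
(The one-page checkout wins every traffic group but Flow A wins overall — the one-page checkout's sessions skew toward the low-rate display group.)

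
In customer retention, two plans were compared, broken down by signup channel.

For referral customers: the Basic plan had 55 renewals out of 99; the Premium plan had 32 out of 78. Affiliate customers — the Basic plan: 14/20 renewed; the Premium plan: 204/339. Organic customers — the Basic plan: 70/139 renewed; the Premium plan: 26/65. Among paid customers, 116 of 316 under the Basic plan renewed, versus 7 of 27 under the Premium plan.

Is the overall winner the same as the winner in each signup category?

No

Referral: the Basic plan 55/99 = 55.6%, the Premium plan 32/78 = 41.0% → the Basic plan
Affiliate: the Basic plan 14/20 = 70.0%, the Premium plan 204/339 = 60.2% → the Basic plan
Organic: the Basic plan 70/139 = 50.4%, the Premium plan 26/65 = 40.0% → the Basic plan
Paid: the Basic plan 116/316 = 36.7%, the Premium plan 7/27 = 25.9% → the Basic plan
Overall: the Basic plan 255/574 = 44.4%, the Premium plan 269/509 = 52.8% → the Premium plan
The Basic plan wins each signup group but the Premium plan wins overall — the comparison reverses. The Basic plan's customers skew toward paid, which has a lower base rate.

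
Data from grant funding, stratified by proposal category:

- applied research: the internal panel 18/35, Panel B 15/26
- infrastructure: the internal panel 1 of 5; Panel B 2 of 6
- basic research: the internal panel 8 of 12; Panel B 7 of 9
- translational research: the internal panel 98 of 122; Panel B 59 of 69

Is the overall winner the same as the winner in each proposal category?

Applied research: the internal panel 18/35 = 51.4%, Panel B 15/26 = 57.7% → Panel B
Infrastructure: the internal panel 1/5 = 20.0%, Panel B 2/6 = 33.3% → Panel B
Basic research: the internal panel 8/12 = 66.7%, Panel B 7/9 = 77.8% → Panel B
Translational research: the internal panel 98/122 = 80.3%, Panel B 59/69 = 85.5% → Panel B
Overall: the internal panel 125/174 = 71.8%, Panel B 83/110 = 75.5% → Panel B
Panel B wins overall and in every proposal group — no reversal.

Yes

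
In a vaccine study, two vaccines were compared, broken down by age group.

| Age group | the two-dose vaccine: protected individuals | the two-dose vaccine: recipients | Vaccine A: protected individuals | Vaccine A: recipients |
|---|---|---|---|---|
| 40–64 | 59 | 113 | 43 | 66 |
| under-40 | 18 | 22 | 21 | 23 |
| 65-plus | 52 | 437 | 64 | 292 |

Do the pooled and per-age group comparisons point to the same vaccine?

Yes

40–64: the two-dose vaccine 59/113 = 52.2%, Vaccine A 43/66 = 65.2% → Vaccine A
Under-40: the two-dose vaccine 18/22 = 81.8%, Vaccine A 21/23 = 91.3% → Vaccine A
65-plus: the two-dose vaccine 52/437 = 11.9%, Vaccine A 64/292 = 21.9% → Vaccine A
Overall: the two-dose vaccine 129/572 = 22.6%, Vaccine A 128/381 = 33.6% → Vaccine A
Vaccine A wins overall and in every age group — no reversal.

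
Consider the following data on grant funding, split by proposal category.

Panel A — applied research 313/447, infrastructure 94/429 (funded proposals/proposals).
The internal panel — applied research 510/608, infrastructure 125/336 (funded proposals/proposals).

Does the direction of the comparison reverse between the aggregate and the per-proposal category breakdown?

No

Applied research: Panel A 313/447 = 70.0%, the internal panel 510/608 = 83.9% → the internal panel
Infrastructure: Panel A 94/429 = 21.9%, the internal panel 125/336 = 37.2% → the internal panel
Overall: Panel A 407/876 = 46.5%, the internal panel 635/944 = 67.3% → the internal panel
The internal panel wins overall and in every proposal group — no reversal.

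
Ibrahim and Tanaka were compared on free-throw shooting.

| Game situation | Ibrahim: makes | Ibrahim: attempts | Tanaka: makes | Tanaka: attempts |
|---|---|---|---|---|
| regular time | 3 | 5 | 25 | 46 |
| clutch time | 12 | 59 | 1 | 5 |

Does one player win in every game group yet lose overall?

Yes

Regular time: Ibrahim 3/5 = 60.0%, Tanaka 25/46 = 54.3% → Ibrahim
Clutch time: Ibrahim 12/59 = 20.3%, Tanaka 1/5 = 20.0% → Ibrahim
Overall: Ibrahim 15/64 = 23.4%, Tanaka 26/51 = 51.0% → Tanaka
Ibrahim wins each game group but Tanaka wins overall — the comparison reverses. Ibrahim's attempts skew toward clutch time, which has a lower base rate.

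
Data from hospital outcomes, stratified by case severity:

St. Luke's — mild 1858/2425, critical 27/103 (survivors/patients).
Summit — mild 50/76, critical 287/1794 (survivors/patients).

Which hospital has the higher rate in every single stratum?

Mild: St. Luke's 1858/2425 = 76.6%, Summit 50/76 = 65.8% → St. Luke's
Critical: St. Luke's 27/103 = 26.2%, Summit 287/1794 = 16.0% → St. Luke's
St. Luke's has the higher rate in both groups.

St. Luke's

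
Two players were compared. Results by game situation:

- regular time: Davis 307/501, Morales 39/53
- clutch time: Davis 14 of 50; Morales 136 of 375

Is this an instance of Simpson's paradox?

Regular time: Davis 307/501 = 61.3%, Morales 39/53 = 73.6% → Morales
Clutch time: Davis 14/50 = 28.0%, Morales 136/375 = 36.3% → Morales
Overall: Davis 321/551 = 58.3%, Morales 175/428 = 40.9% → Davis
Morales wins each game group but Davis wins overall — the comparison reverses. Morales's attempts skew toward clutch time, which has a lower base rate.

Yes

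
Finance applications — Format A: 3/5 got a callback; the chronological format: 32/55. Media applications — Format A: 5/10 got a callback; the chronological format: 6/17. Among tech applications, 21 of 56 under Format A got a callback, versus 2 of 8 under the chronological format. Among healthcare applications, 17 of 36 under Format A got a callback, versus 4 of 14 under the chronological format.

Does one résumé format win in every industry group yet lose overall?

Yes

Finance: Format A 3/5 = 60.0%, the chronological format 32/55 = 58.2% → Format A
Media: Format A 5/10 = 50.0%, the chronological format 6/17 = 35.3% → Format A
Tech: Format A 21/56 = 37.5%, the chronological format 2/8 = 25.0% → Format A
Healthcare: Format A 17/36 = 47.2%, the chronological format 4/14 = 28.6% → Format A
Overall: Format A 46/107 = 43.0%, the chronological format 44/94 = 46.8% → the chronological format
Format A wins each industry group but the chronological format wins overall — the comparison reverses. Format A's applications skew toward tech, which has a lower base rate.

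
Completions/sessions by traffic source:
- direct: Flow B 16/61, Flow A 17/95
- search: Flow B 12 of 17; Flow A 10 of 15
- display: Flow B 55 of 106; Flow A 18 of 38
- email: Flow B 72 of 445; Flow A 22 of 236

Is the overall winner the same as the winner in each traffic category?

Yes

Direct: Flow B 16/61 = 26.2%, Flow A 17/95 = 17.9% → Flow B
Search: Flow B 12/17 = 70.6%, Flow A 10/15 = 66.7% → Flow B
Display: Flow B 55/106 = 51.9%, Flow A 18/38 = 47.4% → Flow B
Email: Flow B 72/445 = 16.2%, Flow A 22/236 = 9.3% → Flow B
Overall: Flow B 155/629 = 24.6%, Flow A 67/384 = 17.4% → Flow B
Flow B wins overall and in every traffic group — no reversal.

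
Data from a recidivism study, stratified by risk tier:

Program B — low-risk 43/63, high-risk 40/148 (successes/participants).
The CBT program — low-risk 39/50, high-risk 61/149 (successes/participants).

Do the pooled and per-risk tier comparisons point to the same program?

Low-risk: Program B 43/63 = 68.3%, the CBT program 39/50 = 78.0% → the CBT program
High-risk: Program B 40/148 = 27.0%, the CBT program 61/149 = 40.9% → the CBT program
Overall: Program B 83/211 = 39.3%, the CBT program 100/199 = 50.3% → the CBT program
The CBT program wins overall and in every risk group — no reversal.

Yes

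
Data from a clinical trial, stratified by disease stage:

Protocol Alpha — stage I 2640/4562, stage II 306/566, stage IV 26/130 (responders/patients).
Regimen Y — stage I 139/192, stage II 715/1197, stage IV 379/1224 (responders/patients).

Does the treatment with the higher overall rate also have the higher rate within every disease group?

Stage I: Protocol Alpha 2640/4562 = 57.9%, Regimen Y 139/192 = 72.4% → Regimen Y
Stage II: Protocol Alpha 306/566 = 54.1%, Regimen Y 715/1197 = 59.7% → Regimen Y
Stage IV: Protocol Alpha 26/130 = 20.0%, Regimen Y 379/1224 = 31.0% → Regimen Y
Overall: Protocol Alpha 2972/5258 = 56.5%, Regimen Y 1233/2613 = 47.2% → Protocol Alpha
Regimen Y wins each disease group but Protocol Alpha wins overall — the comparison reverses. Regimen Y's patients skew toward stage IV, which has a lower base rate.

No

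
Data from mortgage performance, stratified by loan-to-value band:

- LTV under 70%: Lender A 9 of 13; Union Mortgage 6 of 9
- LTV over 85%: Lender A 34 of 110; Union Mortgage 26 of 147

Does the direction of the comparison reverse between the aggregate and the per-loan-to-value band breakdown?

No

LTV under 70%: Lender A 9/13 = 69.2%, Union Mortgage 6/9 = 66.7% → Lender A
LTV over 85%: Lender A 34/110 = 30.9%, Union Mortgage 26/147 = 17.7% → Lender A
Overall: Lender A 43/123 = 35.0%, Union Mortgage 32/156 = 20.5% → Lender A
Lender A wins overall and in every loan-to-value group — no reversal.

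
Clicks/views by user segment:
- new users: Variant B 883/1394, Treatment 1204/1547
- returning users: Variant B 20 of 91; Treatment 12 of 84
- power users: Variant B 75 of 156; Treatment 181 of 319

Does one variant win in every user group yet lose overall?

No

New users: Variant B 883/1394 = 63.3%, Treatment 1204/1547 = 77.8% → Treatment
Returning users: Variant B 20/91 = 22.0%, Treatment 12/84 = 14.3% → Variant B
Power users: Variant B 75/156 = 48.1%, Treatment 181/319 = 56.7% → Treatment
Overall: Variant B 978/1641 = 59.6%, Treatment 1397/1950 = 71.6% → Treatment
Neither sweeps: Variant B wins 1 of 3 groups, Treatment wins 2. Treatment wins overall but not every group — no Simpson reversal.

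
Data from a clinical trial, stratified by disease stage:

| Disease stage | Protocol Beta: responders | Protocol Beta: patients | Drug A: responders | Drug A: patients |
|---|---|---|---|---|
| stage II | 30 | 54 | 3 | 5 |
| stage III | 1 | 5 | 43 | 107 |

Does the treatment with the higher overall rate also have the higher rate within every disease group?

No

Stage II: Protocol Beta 30/54 = 55.6%, Drug A 3/5 = 60.0% → Drug A
Stage III: Protocol Beta 1/5 = 20.0%, Drug A 43/107 = 40.2% → Drug A
Overall: Protocol Beta 31/59 = 52.5%, Drug A 46/112 = 41.1% → Protocol Beta
Drug A wins each disease group but Protocol Beta wins overall — the comparison reverses. Drug A's patients skew toward stage III, which has a lower base rate.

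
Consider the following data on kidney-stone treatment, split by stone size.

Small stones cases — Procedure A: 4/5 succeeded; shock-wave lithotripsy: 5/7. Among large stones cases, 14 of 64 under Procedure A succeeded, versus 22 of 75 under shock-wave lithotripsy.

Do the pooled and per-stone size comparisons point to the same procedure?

No

Small stones: Procedure A 4/5 = 80.0%, shock-wave lithotripsy 5/7 = 71.4% → Procedure A
Large stones: Procedure A 14/64 = 21.9%, shock-wave lithotripsy 22/75 = 29.3% → shock-wave lithotripsy
Overall: Procedure A 18/69 = 26.1%, shock-wave lithotripsy 27/82 = 32.9% → shock-wave lithotripsy
Neither sweeps: Procedure A wins 1 of 2 groups, shock-wave lithotripsy wins 1. Shock-wave lithotripsy wins overall but not every group — no Simpson reversal.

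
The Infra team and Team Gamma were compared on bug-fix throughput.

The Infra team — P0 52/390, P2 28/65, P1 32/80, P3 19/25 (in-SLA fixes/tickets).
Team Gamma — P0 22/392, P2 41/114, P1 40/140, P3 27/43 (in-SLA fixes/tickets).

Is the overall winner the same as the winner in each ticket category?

Yes

P0: the Infra team 52/390 = 13.3%, Team Gamma 22/392 = 5.6% → the Infra team
P2: the Infra team 28/65 = 43.1%, Team Gamma 41/114 = 36.0% → the Infra team
P1: the Infra team 32/80 = 40.0%, Team Gamma 40/140 = 28.6% → the Infra team
P3: the Infra team 19/25 = 76.0%, Team Gamma 27/43 = 62.8% → the Infra team
Overall: the Infra team 131/560 = 23.4%, Team Gamma 130/689 = 18.9% → the Infra team
The Infra team wins overall and in every ticket group — no reversal.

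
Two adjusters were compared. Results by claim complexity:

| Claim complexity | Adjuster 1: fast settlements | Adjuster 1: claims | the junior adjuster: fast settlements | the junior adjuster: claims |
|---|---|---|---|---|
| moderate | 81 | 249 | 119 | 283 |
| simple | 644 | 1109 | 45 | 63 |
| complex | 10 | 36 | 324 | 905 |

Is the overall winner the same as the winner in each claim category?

No

Moderate: Adjuster 1 81/249 = 32.5%, the junior adjuster 119/283 = 42.0% → the junior adjuster
Simple: Adjuster 1 644/1109 = 58.1%, the junior adjuster 45/63 = 71.4% → the junior adjuster
Complex: Adjuster 1 10/36 = 27.8%, the junior adjuster 324/905 = 35.8% → the junior adjuster
Overall: Adjuster 1 735/1394 = 52.7%, the junior adjuster 488/1251 = 39.0% → Adjuster 1
The junior adjuster wins each claim group but Adjuster 1 wins overall — the comparison reverses. The junior adjuster's claims skew toward complex, which has a lower base rate.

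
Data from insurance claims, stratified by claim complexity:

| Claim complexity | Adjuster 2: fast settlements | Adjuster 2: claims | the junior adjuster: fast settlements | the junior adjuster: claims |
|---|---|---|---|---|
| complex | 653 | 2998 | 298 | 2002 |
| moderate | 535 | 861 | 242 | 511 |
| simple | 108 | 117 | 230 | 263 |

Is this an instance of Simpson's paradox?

No

Complex: Adjuster 2 653/2998 = 21.8%, the junior adjuster 298/2002 = 14.9% → Adjuster 2
Moderate: Adjuster 2 535/861 = 62.1%, the junior adjuster 242/511 = 47.4% → Adjuster 2
Simple: Adjuster 2 108/117 = 92.3%, the junior adjuster 230/263 = 87.5% → Adjuster 2
Overall: Adjuster 2 1296/3976 = 32.6%, the junior adjuster 770/2776 = 27.7% → Adjuster 2
Adjuster 2 wins overall and in every claim group — no reversal.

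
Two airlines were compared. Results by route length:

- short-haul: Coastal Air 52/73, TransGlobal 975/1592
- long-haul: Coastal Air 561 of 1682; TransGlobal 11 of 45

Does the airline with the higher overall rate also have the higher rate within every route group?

No

Short-haul: Coastal Air 52/73 = 71.2%, TransGlobal 975/1592 = 61.2% → Coastal Air
Long-haul: Coastal Air 561/1682 = 33.4%, TransGlobal 11/45 = 24.4% → Coastal Air
Overall: Coastal Air 613/1755 = 34.9%, TransGlobal 986/1637 = 60.2% → TransGlobal
Coastal Air wins each route group but TransGlobal wins overall — the comparison reverses. Coastal Air's flights skew toward long-haul, which has a lower base rate.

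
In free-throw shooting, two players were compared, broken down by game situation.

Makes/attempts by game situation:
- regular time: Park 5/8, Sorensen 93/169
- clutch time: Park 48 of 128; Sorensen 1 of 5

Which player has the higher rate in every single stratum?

Park

Regular time: Park 5/8 = 62.5%, Sorensen 93/169 = 55.0% → Park
Clutch time: Park 48/128 = 37.5%, Sorensen 1/5 = 20.0% → Park
Park has the higher rate in both groups.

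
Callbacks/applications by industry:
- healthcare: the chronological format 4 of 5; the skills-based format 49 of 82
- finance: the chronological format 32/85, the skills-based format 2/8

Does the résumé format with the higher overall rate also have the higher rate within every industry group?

Healthcare: the chronological format 4/5 = 80.0%, the skills-based format 49/82 = 59.8% → the chronological format
Finance: the chronological format 32/85 = 37.6%, the skills-based format 2/8 = 25.0% → the chronological format
Overall: the chronological format 36/90 = 40.0%, the skills-based format 51/90 = 56.7% → the skills-based format
The chronological format wins each industry group but the skills-based format wins overall — the comparison reverses. The chronological format's applications skew toward finance, which has a lower base rate.

No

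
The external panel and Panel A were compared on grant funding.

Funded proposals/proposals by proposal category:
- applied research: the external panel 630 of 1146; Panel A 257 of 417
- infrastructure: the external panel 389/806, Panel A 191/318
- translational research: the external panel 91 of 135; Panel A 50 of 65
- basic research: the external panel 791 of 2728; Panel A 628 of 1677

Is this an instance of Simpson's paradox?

No

Applied research: the external panel 630/1146 = 55.0%, Panel A 257/417 = 61.6% → Panel A
Infrastructure: the external panel 389/806 = 48.3%, Panel A 191/318 = 60.1% → Panel A
Translational research: the external panel 91/135 = 67.4%, Panel A 50/65 = 76.9% → Panel A
Basic research: the external panel 791/2728 = 29.0%, Panel A 628/1677 = 37.4% → Panel A
Overall: the external panel 1901/4815 = 39.5%, Panel A 1126/2477 = 45.5% → Panel A
Panel A wins overall and in every proposal group — no reversal.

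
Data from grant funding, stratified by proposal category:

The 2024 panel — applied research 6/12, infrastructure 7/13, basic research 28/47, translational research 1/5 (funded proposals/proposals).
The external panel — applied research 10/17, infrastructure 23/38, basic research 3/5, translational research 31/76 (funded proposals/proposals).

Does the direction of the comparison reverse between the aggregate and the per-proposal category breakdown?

Applied research: the 2024 panel 6/12 = 50.0%, the external panel 10/17 = 58.8% → the external panel
Infrastructure: the 2024 panel 7/13 = 53.8%, the external panel 23/38 = 60.5% → the external panel
Basic research: the 2024 panel 28/47 = 59.6%, the external panel 3/5 = 60.0% → the external panel
Translational research: the 2024 panel 1/5 = 20.0%, the external panel 31/76 = 40.8% → the external panel
Overall: the 2024 panel 42/77 = 54.5%, the external panel 67/136 = 49.3% → the 2024 panel
The external panel wins each proposal group but the 2024 panel wins overall — the comparison reverses. The external panel's proposals skew toward translational research, which has a lower base rate.

Yes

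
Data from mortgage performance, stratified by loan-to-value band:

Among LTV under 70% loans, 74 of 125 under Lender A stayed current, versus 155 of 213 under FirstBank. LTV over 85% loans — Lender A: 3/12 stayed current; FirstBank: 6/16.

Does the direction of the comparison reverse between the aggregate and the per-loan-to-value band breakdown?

No

LTV under 70%: Lender A 74/125 = 59.2%, FirstBank 155/213 = 72.8% → FirstBank
LTV over 85%: Lender A 3/12 = 25.0%, FirstBank 6/16 = 37.5% → FirstBank
Overall: Lender A 77/137 = 56.2%, FirstBank 161/229 = 70.3% → FirstBank
FirstBank wins overall and in every loan-to-value group — no reversal.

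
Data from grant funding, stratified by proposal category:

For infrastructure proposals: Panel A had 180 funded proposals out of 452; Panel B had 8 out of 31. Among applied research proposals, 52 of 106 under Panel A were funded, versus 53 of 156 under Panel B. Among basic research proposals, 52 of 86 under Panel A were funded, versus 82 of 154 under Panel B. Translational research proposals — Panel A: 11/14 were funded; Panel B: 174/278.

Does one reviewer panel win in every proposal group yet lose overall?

Yes

Infrastructure: Panel A 180/452 = 39.8%, Panel B 8/31 = 25.8% → Panel A
Applied research: Panel A 52/106 = 49.1%, Panel B 53/156 = 34.0% → Panel A
Basic research: Panel A 52/86 = 60.5%, Panel B 82/154 = 53.2% → Panel A
Translational research: Panel A 11/14 = 78.6%, Panel B 174/278 = 62.6% → Panel A
Overall: Panel A 295/658 = 44.8%, Panel B 317/619 = 51.2% → Panel B
Panel A wins each proposal group but Panel B wins overall — the comparison reverses. Panel A's proposals skew toward infrastructure, which has a lower base rate.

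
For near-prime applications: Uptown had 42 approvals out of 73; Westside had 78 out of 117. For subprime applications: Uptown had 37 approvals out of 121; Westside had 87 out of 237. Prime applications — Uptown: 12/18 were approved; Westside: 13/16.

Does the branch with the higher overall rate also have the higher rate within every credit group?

Near-prime: Uptown 42/73 = 57.5%, Westside 78/117 = 66.7% → Westside
Subprime: Uptown 37/121 = 30.6%, Westside 87/237 = 36.7% → Westside
Prime: Uptown 12/18 = 66.7%, Westside 13/16 = 81.2% → Westside
Overall: Uptown 91/212 = 42.9%, Westside 178/370 = 48.1% → Westside
Westside wins overall and in every credit group — no reversal.

Yes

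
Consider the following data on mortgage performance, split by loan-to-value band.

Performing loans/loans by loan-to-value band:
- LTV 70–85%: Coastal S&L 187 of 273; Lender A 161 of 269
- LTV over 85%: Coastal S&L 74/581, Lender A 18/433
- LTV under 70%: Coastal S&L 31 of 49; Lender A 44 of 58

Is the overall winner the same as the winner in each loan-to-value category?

No

LTV 70–85%: Coastal S&L 187/273 = 68.5%, Lender A 161/269 = 59.9% → Coastal S&L
LTV over 85%: Coastal S&L 74/581 = 12.7%, Lender A 18/433 = 4.2% → Coastal S&L
LTV under 70%: Coastal S&L 31/49 = 63.3%, Lender A 44/58 = 75.9% → Lender A
Overall: Coastal S&L 292/903 = 32.3%, Lender A 223/760 = 29.3% → Coastal S&L
Neither sweeps: Coastal S&L wins 2 of 3 groups, Lender A wins 1. Coastal S&L wins overall but not every group — no Simpson reversal.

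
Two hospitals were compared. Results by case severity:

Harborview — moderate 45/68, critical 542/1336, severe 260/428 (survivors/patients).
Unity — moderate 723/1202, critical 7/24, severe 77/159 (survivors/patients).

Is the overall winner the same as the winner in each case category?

No

Moderate: Harborview 45/68 = 66.2%, Unity 723/1202 = 60.1% → Harborview
Critical: Harborview 542/1336 = 40.6%, Unity 7/24 = 29.2% → Harborview
Severe: Harborview 260/428 = 60.7%, Unity 77/159 = 48.4% → Harborview
Overall: Harborview 847/1832 = 46.2%, Unity 807/1385 = 58.3% → Unity
Harborview wins each case group but Unity wins overall — the comparison reverses. Harborview's patients skew toward critical, which has a lower base rate.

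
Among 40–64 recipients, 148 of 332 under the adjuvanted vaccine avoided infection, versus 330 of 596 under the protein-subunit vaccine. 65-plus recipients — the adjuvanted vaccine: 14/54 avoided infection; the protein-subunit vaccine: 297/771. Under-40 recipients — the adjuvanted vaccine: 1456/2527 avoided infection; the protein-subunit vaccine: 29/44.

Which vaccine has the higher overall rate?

40–64: the adjuvanted vaccine 148/332 = 44.6%, the protein-subunit vaccine 330/596 = 55.4% → the protein-subunit vaccine
65-plus: the adjuvanted vaccine 14/54 = 25.9%, the protein-subunit vaccine 297/771 = 38.5% → the protein-subunit vaccine
Under-40: the adjuvanted vaccine 1456/2527 = 57.6%, the protein-subunit vaccine 29/44 = 65.9% → the protein-subunit vaccine
Overall: the adjuvanted vaccine 1618/2913 = 55.5%, the protein-subunit vaccine 656/1411 = 46.5% → the adjuvanted vaccine
(The protein-subunit vaccine wins every age group but the adjuvanted vaccine wins overall — the protein-subunit vaccine's recipients skew toward the low-rate 65-plus group.)

the adjuvanted vaccine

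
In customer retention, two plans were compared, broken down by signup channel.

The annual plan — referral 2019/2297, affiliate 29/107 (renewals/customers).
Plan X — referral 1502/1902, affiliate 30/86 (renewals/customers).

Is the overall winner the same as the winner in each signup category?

Referral: the annual plan 2019/2297 = 87.9%, Plan X 1502/1902 = 79.0% → the annual plan
Affiliate: the annual plan 29/107 = 27.1%, Plan X 30/86 = 34.9% → Plan X
Overall: the annual plan 2048/2404 = 85.2%, Plan X 1532/1988 = 77.1% → the annual plan
Neither sweeps: the annual plan wins 1 of 2 groups, Plan X wins 1. The annual plan wins overall but not every group — no Simpson reversal.

No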